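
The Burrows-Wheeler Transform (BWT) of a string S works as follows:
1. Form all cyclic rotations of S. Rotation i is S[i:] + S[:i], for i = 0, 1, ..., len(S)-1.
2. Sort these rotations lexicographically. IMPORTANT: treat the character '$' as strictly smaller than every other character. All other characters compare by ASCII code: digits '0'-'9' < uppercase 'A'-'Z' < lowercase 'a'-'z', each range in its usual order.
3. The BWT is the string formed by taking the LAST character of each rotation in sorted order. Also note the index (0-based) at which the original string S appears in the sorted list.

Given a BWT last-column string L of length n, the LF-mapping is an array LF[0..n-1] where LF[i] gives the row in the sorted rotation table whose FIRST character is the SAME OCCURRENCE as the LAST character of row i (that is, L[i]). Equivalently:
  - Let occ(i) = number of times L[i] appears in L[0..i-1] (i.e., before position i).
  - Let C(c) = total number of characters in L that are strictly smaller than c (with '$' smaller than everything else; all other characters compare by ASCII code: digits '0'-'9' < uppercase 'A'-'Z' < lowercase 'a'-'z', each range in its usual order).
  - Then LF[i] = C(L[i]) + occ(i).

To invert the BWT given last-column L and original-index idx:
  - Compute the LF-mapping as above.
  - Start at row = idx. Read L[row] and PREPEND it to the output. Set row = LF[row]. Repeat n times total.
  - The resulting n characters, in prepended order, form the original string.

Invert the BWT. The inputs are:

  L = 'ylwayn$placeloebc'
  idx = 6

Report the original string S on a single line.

Answer: encyclopewallaby$

Derivation:
LF mapping: 15 8 14 1 16 11 0 13 9 2 4 6 10 12 7 3 5
Walk LF starting at row 6, prepending L[row]:
  step 1: row=6, L[6]='$', prepend. Next row=LF[6]=0
  step 2: row=0, L[0]='y', prepend. Next row=LF[0]=15
  step 3: row=15, L[15]='b', prepend. Next row=LF[15]=3
  step 4: row=3, L[3]='a', prepend. Next row=LF[3]=1
  step 5: row=1, L[1]='l', prepend. Next row=LF[1]=8
  step 6: row=8, L[8]='l', prepend. Next row=LF[8]=9
  step 7: row=9, L[9]='a', prepend. Next row=LF[9]=2
  step 8: row=2, L[2]='w', prepend. Next row=LF[2]=14
  step 9: row=14, L[14]='e', prepend. Next row=LF[14]=7
  step 10: row=7, L[7]='p', prepend. Next row=LF[7]=13
  step 11: row=13, L[13]='o', prepend. Next row=LF[13]=12
  step 12: row=12, L[12]='l', prepend. Next row=LF[12]=10
  step 13: row=10, L[10]='c', prepend. Next row=LF[10]=4
  step 14: row=4, L[4]='y', prepend. Next row=LF[4]=16
  step 15: row=16, L[16]='c', prepend. Next row=LF[16]=5
  step 16: row=5, L[5]='n', prepend. Next row=LF[5]=11
  step 17: row=11, L[11]='e', prepend. Next row=LF[11]=6
Reversed output: encyclopewallaby$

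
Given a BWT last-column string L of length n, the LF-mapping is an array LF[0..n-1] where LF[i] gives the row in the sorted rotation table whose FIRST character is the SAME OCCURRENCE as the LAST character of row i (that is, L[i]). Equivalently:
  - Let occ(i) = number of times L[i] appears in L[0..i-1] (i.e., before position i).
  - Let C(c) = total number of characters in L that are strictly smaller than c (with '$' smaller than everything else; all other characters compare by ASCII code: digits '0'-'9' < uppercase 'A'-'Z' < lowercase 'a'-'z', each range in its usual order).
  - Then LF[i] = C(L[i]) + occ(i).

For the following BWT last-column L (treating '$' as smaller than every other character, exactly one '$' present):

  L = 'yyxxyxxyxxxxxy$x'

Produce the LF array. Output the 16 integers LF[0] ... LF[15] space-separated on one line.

Answer: 11 12 1 2 13 3 4 14 5 6 7 8 9 15 0 10

Derivation:
Char counts: '$':1, 'x':10, 'y':5
C (first-col start): C('$')=0, C('x')=1, C('y')=11
L[0]='y': occ=0, LF[0]=C('y')+0=11+0=11
L[1]='y': occ=1, LF[1]=C('y')+1=11+1=12
L[2]='x': occ=0, LF[2]=C('x')+0=1+0=1
L[3]='x': occ=1, LF[3]=C('x')+1=1+1=2
L[4]='y': occ=2, LF[4]=C('y')+2=11+2=13
L[5]='x': occ=2, LF[5]=C('x')+2=1+2=3
L[6]='x': occ=3, LF[6]=C('x')+3=1+3=4
L[7]='y': occ=3, LF[7]=C('y')+3=11+3=14
L[8]='x': occ=4, LF[8]=C('x')+4=1+4=5
L[9]='x': occ=5, LF[9]=C('x')+5=1+5=6
L[10]='x': occ=6, LF[10]=C('x')+6=1+6=7
L[11]='x': occ=7, LF[11]=C('x')+7=1+7=8
L[12]='x': occ=8, LF[12]=C('x')+8=1+8=9
L[13]='y': occ=4, LF[13]=C('y')+4=11+4=15
L[14]='$': occ=0, LF[14]=C('$')+0=0+0=0
L[15]='x': occ=9, LF[15]=C('x')+9=1+9=10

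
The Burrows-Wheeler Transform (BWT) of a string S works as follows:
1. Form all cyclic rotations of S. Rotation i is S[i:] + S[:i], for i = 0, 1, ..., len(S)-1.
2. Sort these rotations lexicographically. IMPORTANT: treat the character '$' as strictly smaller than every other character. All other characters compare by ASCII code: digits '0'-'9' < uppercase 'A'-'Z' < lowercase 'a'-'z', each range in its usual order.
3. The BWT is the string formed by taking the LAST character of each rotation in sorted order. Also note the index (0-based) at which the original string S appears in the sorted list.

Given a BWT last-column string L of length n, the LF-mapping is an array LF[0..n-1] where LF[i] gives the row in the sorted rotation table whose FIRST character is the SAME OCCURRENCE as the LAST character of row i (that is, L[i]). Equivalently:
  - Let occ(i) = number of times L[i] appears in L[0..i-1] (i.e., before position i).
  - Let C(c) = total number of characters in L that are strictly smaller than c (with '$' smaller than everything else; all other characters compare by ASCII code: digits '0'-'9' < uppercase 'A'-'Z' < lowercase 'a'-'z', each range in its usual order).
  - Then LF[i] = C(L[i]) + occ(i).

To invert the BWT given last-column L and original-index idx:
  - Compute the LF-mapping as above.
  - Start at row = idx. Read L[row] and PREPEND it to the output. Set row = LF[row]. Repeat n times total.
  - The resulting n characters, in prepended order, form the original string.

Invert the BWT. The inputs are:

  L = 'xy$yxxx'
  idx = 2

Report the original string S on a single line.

LF mapping: 1 5 0 6 2 3 4
Walk LF starting at row 2, prepending L[row]:
  step 1: row=2, L[2]='$', prepend. Next row=LF[2]=0
  step 2: row=0, L[0]='x', prepend. Next row=LF[0]=1
  step 3: row=1, L[1]='y', prepend. Next row=LF[1]=5
  step 4: row=5, L[5]='x', prepend. Next row=LF[5]=3
  step 5: row=3, L[3]='y', prepend. Next row=LF[3]=6
  step 6: row=6, L[6]='x', prepend. Next row=LF[6]=4
  step 7: row=4, L[4]='x', prepend. Next row=LF[4]=2
Reversed output: xxyxyx$

Answer: xxyxyx$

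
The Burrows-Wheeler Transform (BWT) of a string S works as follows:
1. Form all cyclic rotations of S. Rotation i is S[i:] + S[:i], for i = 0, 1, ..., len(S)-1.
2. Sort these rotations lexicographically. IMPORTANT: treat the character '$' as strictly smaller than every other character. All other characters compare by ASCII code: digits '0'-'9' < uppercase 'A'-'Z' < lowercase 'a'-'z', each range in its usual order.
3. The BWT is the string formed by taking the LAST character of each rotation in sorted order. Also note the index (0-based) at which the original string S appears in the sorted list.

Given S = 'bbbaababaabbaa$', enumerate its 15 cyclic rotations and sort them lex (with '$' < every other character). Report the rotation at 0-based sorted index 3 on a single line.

All 15 rotations (rotation i = S[i:]+S[:i]):
  rot[0] = bbbaababaabbaa$
  rot[1] = bbaababaabbaa$b
  rot[2] = baababaabbaa$bb
  rot[3] = aababaabbaa$bbb
  rot[4] = ababaabbaa$bbba
  rot[5] = babaabbaa$bbbaa
  rot[6] = abaabbaa$bbbaab
  rot[7] = baabbaa$bbbaaba
  rot[8] = aabbaa$bbbaabab
  rot[9] = abbaa$bbbaababa
  rot[10] = bbaa$bbbaababaa
  rot[11] = baa$bbbaababaab
  rot[12] = aa$bbbaababaabb
  rot[13] = a$bbbaababaabba
  rot[14] = $bbbaababaabbaa
Sorted (with $ < everything):
  sorted[0] = $bbbaababaabbaa
  sorted[1] = a$bbbaababaabba
  sorted[2] = aa$bbbaababaabb
  sorted[3] = aababaabbaa$bbb
  sorted[4] = aabbaa$bbbaabab
  sorted[5] = abaabbaa$bbbaab
  sorted[6] = ababaabbaa$bbba
  sorted[7] = abbaa$bbbaababa
  sorted[8] = baa$bbbaababaab
  sorted[9] = baababaabbaa$bb
  sorted[10] = baabbaa$bbbaaba
  sorted[11] = babaabbaa$bbbaa
  sorted[12] = bbaa$bbbaababaa
  sorted[13] = bbaababaabbaa$b
  sorted[14] = bbbaababaabbaa$
sorted[3] = aababaabbaa$bbb

Answer: aababaabbaa$bbb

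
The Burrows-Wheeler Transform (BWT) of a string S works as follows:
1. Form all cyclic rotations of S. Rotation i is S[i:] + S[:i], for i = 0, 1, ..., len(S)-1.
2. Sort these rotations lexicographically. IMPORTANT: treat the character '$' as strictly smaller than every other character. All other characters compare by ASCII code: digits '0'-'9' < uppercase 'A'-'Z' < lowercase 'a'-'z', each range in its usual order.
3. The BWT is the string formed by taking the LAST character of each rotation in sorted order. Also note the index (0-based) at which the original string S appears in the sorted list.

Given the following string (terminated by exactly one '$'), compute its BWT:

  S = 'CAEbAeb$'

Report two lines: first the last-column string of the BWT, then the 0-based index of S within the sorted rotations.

All 8 rotations (rotation i = S[i:]+S[:i]):
  rot[0] = CAEbAeb$
  rot[1] = AEbAeb$C
  rot[2] = EbAeb$CA
  rot[3] = bAeb$CAE
  rot[4] = Aeb$CAEb
  rot[5] = eb$CAEbA
  rot[6] = b$CAEbAe
  rot[7] = $CAEbAeb
Sorted (with $ < everything):
  sorted[0] = $CAEbAeb  (last char: 'b')
  sorted[1] = AEbAeb$C  (last char: 'C')
  sorted[2] = Aeb$CAEb  (last char: 'b')
  sorted[3] = CAEbAeb$  (last char: '$')
  sorted[4] = EbAeb$CA  (last char: 'A')
  sorted[5] = b$CAEbAe  (last char: 'e')
  sorted[6] = bAeb$CAE  (last char: 'E')
  sorted[7] = eb$CAEbA  (last char: 'A')
Last column: bCb$AeEA
Original string S is at sorted index 3

Answer: bCb$AeEA
3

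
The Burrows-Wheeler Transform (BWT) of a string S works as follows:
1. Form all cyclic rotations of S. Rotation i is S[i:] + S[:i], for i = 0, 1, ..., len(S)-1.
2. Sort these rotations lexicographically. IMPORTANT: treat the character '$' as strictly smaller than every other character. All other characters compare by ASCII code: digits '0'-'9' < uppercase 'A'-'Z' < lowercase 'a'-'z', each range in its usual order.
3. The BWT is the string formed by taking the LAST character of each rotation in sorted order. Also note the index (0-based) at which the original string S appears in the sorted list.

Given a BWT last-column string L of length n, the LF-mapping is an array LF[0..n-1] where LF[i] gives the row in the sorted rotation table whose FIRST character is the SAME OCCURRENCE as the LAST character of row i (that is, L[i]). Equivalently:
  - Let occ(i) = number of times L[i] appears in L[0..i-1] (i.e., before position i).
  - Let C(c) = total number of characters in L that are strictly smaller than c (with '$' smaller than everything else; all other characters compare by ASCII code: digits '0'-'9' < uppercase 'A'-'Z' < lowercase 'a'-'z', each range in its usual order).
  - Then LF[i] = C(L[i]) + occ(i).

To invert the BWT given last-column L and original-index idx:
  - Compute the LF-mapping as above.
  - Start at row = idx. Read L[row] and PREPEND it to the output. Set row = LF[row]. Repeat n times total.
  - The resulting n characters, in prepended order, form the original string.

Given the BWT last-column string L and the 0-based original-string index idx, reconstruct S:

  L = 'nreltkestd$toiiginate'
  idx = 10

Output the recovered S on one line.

LF mapping: 12 15 3 11 17 10 4 16 18 2 0 19 14 7 8 6 9 13 1 20 5
Walk LF starting at row 10, prepending L[row]:
  step 1: row=10, L[10]='$', prepend. Next row=LF[10]=0
  step 2: row=0, L[0]='n', prepend. Next row=LF[0]=12
  step 3: row=12, L[12]='o', prepend. Next row=LF[12]=14
  step 4: row=14, L[14]='i', prepend. Next row=LF[14]=8
  step 5: row=8, L[8]='t', prepend. Next row=LF[8]=18
  step 6: row=18, L[18]='a', prepend. Next row=LF[18]=1
  step 7: row=1, L[1]='r', prepend. Next row=LF[1]=15
  step 8: row=15, L[15]='g', prepend. Next row=LF[15]=6
  step 9: row=6, L[6]='e', prepend. Next row=LF[6]=4
  step 10: row=4, L[4]='t', prepend. Next row=LF[4]=17
  step 11: row=17, L[17]='n', prepend. Next row=LF[17]=13
  step 12: row=13, L[13]='i', prepend. Next row=LF[13]=7
  step 13: row=7, L[7]='s', prepend. Next row=LF[7]=16
  step 14: row=16, L[16]='i', prepend. Next row=LF[16]=9
  step 15: row=9, L[9]='d', prepend. Next row=LF[9]=2
  step 16: row=2, L[2]='e', prepend. Next row=LF[2]=3
  step 17: row=3, L[3]='l', prepend. Next row=LF[3]=11
  step 18: row=11, L[11]='t', prepend. Next row=LF[11]=19
  step 19: row=19, L[19]='t', prepend. Next row=LF[19]=20
  step 20: row=20, L[20]='e', prepend. Next row=LF[20]=5
  step 21: row=5, L[5]='k', prepend. Next row=LF[5]=10
Reversed output: kettledisintegration$

Answer: kettledisintegration$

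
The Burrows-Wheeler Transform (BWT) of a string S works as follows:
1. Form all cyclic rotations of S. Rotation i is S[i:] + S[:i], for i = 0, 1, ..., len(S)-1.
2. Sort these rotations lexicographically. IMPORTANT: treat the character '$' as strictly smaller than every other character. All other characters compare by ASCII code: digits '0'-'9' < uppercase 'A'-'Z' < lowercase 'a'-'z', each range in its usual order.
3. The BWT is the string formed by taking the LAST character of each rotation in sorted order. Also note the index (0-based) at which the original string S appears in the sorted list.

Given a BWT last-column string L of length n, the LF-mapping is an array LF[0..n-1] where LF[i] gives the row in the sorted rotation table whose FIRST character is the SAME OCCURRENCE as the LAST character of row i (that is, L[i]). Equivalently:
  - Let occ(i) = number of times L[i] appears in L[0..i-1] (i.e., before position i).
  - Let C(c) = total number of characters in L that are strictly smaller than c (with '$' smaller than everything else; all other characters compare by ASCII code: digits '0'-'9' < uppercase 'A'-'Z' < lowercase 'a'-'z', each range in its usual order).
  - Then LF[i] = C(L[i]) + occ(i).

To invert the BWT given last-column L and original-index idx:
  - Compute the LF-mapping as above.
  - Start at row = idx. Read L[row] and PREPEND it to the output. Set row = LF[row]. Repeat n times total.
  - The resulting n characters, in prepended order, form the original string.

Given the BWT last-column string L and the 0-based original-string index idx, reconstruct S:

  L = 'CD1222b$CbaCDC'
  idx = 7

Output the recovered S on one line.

Answer: CaDbCCbD1222C$

Derivation:
LF mapping: 5 9 1 2 3 4 12 0 6 13 11 7 10 8
Walk LF starting at row 7, prepending L[row]:
  step 1: row=7, L[7]='$', prepend. Next row=LF[7]=0
  step 2: row=0, L[0]='C', prepend. Next row=LF[0]=5
  step 3: row=5, L[5]='2', prepend. Next row=LF[5]=4
  step 4: row=4, L[4]='2', prepend. Next row=LF[4]=3
  step 5: row=3, L[3]='2', prepend. Next row=LF[3]=2
  step 6: row=2, L[2]='1', prepend. Next row=LF[2]=1
  step 7: row=1, L[1]='D', prepend. Next row=LF[1]=9
  step 8: row=9, L[9]='b', prepend. Next row=LF[9]=13
  step 9: row=13, L[13]='C', prepend. Next row=LF[13]=8
  step 10: row=8, L[8]='C', prepend. Next row=LF[8]=6
  step 11: row=6, L[6]='b', prepend. Next row=LF[6]=12
  step 12: row=12, L[12]='D', prepend. Next row=LF[12]=10
  step 13: row=10, L[10]='a', prepend. Next row=LF[10]=11
  step 14: row=11, L[11]='C', prepend. Next row=LF[11]=7
Reversed output: CaDbCCbD1222C$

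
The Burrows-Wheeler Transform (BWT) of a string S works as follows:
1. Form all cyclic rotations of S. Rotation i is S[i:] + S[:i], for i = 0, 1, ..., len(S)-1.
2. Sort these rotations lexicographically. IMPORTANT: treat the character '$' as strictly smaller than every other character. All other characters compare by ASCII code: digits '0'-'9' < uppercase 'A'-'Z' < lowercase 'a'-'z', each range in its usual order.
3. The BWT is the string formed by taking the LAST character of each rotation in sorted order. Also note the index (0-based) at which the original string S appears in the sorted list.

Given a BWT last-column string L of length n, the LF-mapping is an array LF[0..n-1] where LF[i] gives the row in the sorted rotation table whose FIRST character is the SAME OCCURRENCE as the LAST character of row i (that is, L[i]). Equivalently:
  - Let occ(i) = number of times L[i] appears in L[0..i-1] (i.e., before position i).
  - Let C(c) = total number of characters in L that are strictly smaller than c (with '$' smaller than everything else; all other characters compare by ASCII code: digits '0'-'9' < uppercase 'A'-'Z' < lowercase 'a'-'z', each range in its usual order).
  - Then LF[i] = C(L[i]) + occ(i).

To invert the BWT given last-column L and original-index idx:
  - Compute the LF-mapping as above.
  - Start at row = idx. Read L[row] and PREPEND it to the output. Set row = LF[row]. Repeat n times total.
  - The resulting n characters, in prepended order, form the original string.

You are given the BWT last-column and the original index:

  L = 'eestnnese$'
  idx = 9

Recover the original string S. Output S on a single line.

Answer: tennessee$

Derivation:
LF mapping: 1 2 7 9 5 6 3 8 4 0
Walk LF starting at row 9, prepending L[row]:
  step 1: row=9, L[9]='$', prepend. Next row=LF[9]=0
  step 2: row=0, L[0]='e', prepend. Next row=LF[0]=1
  step 3: row=1, L[1]='e', prepend. Next row=LF[1]=2
  step 4: row=2, L[2]='s', prepend. Next row=LF[2]=7
  step 5: row=7, L[7]='s', prepend. Next row=LF[7]=8
  step 6: row=8, L[8]='e', prepend. Next row=LF[8]=4
  step 7: row=4, L[4]='n', prepend. Next row=LF[4]=5
  step 8: row=5, L[5]='n', prepend. Next row=LF[5]=6
  step 9: row=6, L[6]='e', prepend. Next row=LF[6]=3
  step 10: row=3, L[3]='t', prepend. Next row=LF[3]=9
Reversed output: tennessee$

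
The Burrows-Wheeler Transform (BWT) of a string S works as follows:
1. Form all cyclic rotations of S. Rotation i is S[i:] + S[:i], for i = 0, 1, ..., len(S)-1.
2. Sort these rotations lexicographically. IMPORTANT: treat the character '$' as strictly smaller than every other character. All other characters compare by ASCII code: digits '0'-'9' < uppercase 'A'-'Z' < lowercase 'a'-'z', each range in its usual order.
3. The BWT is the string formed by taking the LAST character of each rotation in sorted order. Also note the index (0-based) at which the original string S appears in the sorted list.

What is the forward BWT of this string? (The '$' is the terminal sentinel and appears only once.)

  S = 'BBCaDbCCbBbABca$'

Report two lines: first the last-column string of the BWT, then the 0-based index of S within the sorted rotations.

All 16 rotations (rotation i = S[i:]+S[:i]):
  rot[0] = BBCaDbCCbBbABca$
  rot[1] = BCaDbCCbBbABca$B
  rot[2] = CaDbCCbBbABca$BB
  rot[3] = aDbCCbBbABca$BBC
  rot[4] = DbCCbBbABca$BBCa
  rot[5] = bCCbBbABca$BBCaD
  rot[6] = CCbBbABca$BBCaDb
  rot[7] = CbBbABca$BBCaDbC
  rot[8] = bBbABca$BBCaDbCC
  rot[9] = BbABca$BBCaDbCCb
  rot[10] = bABca$BBCaDbCCbB
  rot[11] = ABca$BBCaDbCCbBb
  rot[12] = Bca$BBCaDbCCbBbA
  rot[13] = ca$BBCaDbCCbBbAB
  rot[14] = a$BBCaDbCCbBbABc
  rot[15] = $BBCaDbCCbBbABca
Sorted (with $ < everything):
  sorted[0] = $BBCaDbCCbBbABca  (last char: 'a')
  sorted[1] = ABca$BBCaDbCCbBb  (last char: 'b')
  sorted[2] = BBCaDbCCbBbABca$  (last char: '$')
  sorted[3] = BCaDbCCbBbABca$B  (last char: 'B')
  sorted[4] = BbABca$BBCaDbCCb  (last char: 'b')
  sorted[5] = Bca$BBCaDbCCbBbA  (last char: 'A')
  sorted[6] = CCbBbABca$BBCaDb  (last char: 'b')
  sorted[7] = CaDbCCbBbABca$BB  (last char: 'B')
  sorted[8] = CbBbABca$BBCaDbC  (last char: 'C')
  sorted[9] = DbCCbBbABca$BBCa  (last char: 'a')
  sorted[10] = a$BBCaDbCCbBbABc  (last char: 'c')
  sorted[11] = aDbCCbBbABca$BBC  (last char: 'C')
  sorted[12] = bABca$BBCaDbCCbB  (last char: 'B')
  sorted[13] = bBbABca$BBCaDbCC  (last char: 'C')
  sorted[14] = bCCbBbABca$BBCaD  (last char: 'D')
  sorted[15] = ca$BBCaDbCCbBbAB  (last char: 'B')
Last column: ab$BbAbBCacCBCDB
Original string S is at sorted index 2

Answer: ab$BbAbBCacCBCDB
2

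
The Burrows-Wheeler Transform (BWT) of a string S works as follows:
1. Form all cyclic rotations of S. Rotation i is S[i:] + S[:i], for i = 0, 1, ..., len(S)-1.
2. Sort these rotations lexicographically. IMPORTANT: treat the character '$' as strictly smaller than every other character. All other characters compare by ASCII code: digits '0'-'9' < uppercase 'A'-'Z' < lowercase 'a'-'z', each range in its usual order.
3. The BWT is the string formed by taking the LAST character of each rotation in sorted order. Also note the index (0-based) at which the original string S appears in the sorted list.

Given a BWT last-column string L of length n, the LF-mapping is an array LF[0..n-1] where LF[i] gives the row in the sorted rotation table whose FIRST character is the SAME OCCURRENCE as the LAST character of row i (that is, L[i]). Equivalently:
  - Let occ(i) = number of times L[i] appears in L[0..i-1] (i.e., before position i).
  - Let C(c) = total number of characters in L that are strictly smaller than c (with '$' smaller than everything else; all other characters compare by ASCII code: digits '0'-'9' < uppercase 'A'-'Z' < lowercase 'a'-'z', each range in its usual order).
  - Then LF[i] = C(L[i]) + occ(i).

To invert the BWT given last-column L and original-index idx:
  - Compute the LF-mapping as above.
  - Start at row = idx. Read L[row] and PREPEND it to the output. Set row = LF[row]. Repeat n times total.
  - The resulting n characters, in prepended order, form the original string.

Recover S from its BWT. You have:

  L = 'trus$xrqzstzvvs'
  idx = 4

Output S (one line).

Answer: srszvztvxsurqt$

Derivation:
LF mapping: 7 2 9 4 0 12 3 1 13 5 8 14 10 11 6
Walk LF starting at row 4, prepending L[row]:
  step 1: row=4, L[4]='$', prepend. Next row=LF[4]=0
  step 2: row=0, L[0]='t', prepend. Next row=LF[0]=7
  step 3: row=7, L[7]='q', prepend. Next row=LF[7]=1
  step 4: row=1, L[1]='r', prepend. Next row=LF[1]=2
  step 5: row=2, L[2]='u', prepend. Next row=LF[2]=9
  step 6: row=9, L[9]='s', prepend. Next row=LF[9]=5
  step 7: row=5, L[5]='x', prepend. Next row=LF[5]=12
  step 8: row=12, L[12]='v', prepend. Next row=LF[12]=10
  step 9: row=10, L[10]='t', prepend. Next row=LF[10]=8
  step 10: row=8, L[8]='z', prepend. Next row=LF[8]=13
  step 11: row=13, L[13]='v', prepend. Next row=LF[13]=11
  step 12: row=11, L[11]='z', prepend. Next row=LF[11]=14
  step 13: row=14, L[14]='s', prepend. Next row=LF[14]=6
  step 14: row=6, L[6]='r', prepend. Next row=LF[6]=3
  step 15: row=3, L[3]='s', prepend. Next row=LF[3]=4
Reversed output: srszvztvxsurqt$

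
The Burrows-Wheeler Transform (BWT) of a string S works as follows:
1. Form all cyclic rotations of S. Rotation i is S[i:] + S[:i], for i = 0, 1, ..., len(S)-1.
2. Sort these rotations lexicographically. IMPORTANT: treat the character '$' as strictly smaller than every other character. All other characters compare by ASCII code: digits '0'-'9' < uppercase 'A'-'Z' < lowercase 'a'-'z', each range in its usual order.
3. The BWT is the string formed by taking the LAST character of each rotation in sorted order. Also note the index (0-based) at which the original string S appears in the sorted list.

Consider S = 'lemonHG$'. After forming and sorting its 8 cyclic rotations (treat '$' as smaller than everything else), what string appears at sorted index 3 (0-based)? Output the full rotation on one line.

All 8 rotations (rotation i = S[i:]+S[:i]):
  rot[0] = lemonHG$
  rot[1] = emonHG$l
  rot[2] = monHG$le
  rot[3] = onHG$lem
  rot[4] = nHG$lemo
  rot[5] = HG$lemon
  rot[6] = G$lemonH
  rot[7] = $lemonHG
Sorted (with $ < everything):
  sorted[0] = $lemonHG
  sorted[1] = G$lemonH
  sorted[2] = HG$lemon
  sorted[3] = emonHG$l
  sorted[4] = lemonHG$
  sorted[5] = monHG$le
  sorted[6] = nHG$lemo
  sorted[7] = onHG$lem
sorted[3] = emonHG$l

Answer: emonHG$l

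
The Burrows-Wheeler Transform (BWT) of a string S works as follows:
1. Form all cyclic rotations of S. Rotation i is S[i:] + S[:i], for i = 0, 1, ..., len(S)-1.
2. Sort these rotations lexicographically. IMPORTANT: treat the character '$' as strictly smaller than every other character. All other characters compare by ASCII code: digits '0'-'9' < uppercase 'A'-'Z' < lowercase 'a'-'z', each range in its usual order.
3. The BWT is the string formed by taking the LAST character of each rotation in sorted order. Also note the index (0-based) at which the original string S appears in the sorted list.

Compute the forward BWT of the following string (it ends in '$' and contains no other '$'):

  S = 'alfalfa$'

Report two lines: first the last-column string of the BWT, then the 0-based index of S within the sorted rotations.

Answer: aff$llaa
3

Derivation:
All 8 rotations (rotation i = S[i:]+S[:i]):
  rot[0] = alfalfa$
  rot[1] = lfalfa$a
  rot[2] = falfa$al
  rot[3] = alfa$alf
  rot[4] = lfa$alfa
  rot[5] = fa$alfal
  rot[6] = a$alfalf
  rot[7] = $alfalfa
Sorted (with $ < everything):
  sorted[0] = $alfalfa  (last char: 'a')
  sorted[1] = a$alfalf  (last char: 'f')
  sorted[2] = alfa$alf  (last char: 'f')
  sorted[3] = alfalfa$  (last char: '$')
  sorted[4] = fa$alfal  (last char: 'l')
  sorted[5] = falfa$al  (last char: 'l')
  sorted[6] = lfa$alfa  (last char: 'a')
  sorted[7] = lfalfa$a  (last char: 'a')
Last column: aff$llaa
Original string S is at sorted index 3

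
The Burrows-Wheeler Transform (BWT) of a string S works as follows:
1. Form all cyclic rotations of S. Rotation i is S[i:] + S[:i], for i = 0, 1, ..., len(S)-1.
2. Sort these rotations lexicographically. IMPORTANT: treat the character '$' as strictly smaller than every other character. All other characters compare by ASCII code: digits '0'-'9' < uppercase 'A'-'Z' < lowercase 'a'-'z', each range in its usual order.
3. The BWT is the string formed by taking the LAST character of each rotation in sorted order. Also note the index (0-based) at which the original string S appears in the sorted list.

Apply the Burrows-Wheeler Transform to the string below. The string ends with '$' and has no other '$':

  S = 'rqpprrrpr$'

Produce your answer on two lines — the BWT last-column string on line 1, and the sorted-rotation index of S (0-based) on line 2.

Answer: rqrprpr$rp
7

Derivation:
All 10 rotations (rotation i = S[i:]+S[:i]):
  rot[0] = rqpprrrpr$
  rot[1] = qpprrrpr$r
  rot[2] = pprrrpr$rq
  rot[3] = prrrpr$rqp
  rot[4] = rrrpr$rqpp
  rot[5] = rrpr$rqppr
  rot[6] = rpr$rqpprr
  rot[7] = pr$rqpprrr
  rot[8] = r$rqpprrrp
  rot[9] = $rqpprrrpr
Sorted (with $ < everything):
  sorted[0] = $rqpprrrpr  (last char: 'r')
  sorted[1] = pprrrpr$rq  (last char: 'q')
  sorted[2] = pr$rqpprrr  (last char: 'r')
  sorted[3] = prrrpr$rqp  (last char: 'p')
  sorted[4] = qpprrrpr$r  (last char: 'r')
  sorted[5] = r$rqpprrrp  (last char: 'p')
  sorted[6] = rpr$rqpprr  (last char: 'r')
  sorted[7] = rqpprrrpr$  (last char: '$')
  sorted[8] = rrpr$rqppr  (last char: 'r')
  sorted[9] = rrrpr$rqpp  (last char: 'p')
Last column: rqrprpr$rp
Original string S is at sorted index 7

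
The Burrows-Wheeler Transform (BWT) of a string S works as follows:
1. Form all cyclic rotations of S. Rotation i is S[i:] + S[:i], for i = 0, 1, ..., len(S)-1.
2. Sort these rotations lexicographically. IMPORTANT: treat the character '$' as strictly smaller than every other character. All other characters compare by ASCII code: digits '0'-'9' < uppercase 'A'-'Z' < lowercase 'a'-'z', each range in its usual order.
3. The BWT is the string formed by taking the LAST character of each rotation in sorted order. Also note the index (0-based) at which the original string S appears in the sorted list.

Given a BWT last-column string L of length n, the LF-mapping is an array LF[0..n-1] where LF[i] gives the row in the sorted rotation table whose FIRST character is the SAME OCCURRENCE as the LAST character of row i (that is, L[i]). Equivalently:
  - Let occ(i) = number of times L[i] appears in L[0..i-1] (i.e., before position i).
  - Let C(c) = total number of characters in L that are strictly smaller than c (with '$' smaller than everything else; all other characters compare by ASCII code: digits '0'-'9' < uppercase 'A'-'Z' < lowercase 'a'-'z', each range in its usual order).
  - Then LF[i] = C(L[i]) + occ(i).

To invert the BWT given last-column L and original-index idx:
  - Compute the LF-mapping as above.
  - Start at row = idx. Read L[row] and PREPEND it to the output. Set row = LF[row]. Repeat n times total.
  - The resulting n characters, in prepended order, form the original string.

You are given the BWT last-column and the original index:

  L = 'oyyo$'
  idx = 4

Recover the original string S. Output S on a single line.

LF mapping: 1 3 4 2 0
Walk LF starting at row 4, prepending L[row]:
  step 1: row=4, L[4]='$', prepend. Next row=LF[4]=0
  step 2: row=0, L[0]='o', prepend. Next row=LF[0]=1
  step 3: row=1, L[1]='y', prepend. Next row=LF[1]=3
  step 4: row=3, L[3]='o', prepend. Next row=LF[3]=2
  step 5: row=2, L[2]='y', prepend. Next row=LF[2]=4
Reversed output: yoyo$

Answer: yoyo$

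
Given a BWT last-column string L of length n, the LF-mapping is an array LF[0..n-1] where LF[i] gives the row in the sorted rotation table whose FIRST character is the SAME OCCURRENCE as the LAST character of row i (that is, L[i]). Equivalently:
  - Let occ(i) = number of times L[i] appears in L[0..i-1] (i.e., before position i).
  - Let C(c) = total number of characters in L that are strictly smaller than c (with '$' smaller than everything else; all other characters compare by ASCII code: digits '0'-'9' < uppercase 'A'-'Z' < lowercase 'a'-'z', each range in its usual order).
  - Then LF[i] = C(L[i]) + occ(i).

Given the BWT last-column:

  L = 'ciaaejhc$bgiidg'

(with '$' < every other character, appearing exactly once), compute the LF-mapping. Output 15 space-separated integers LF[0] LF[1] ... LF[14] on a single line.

Char counts: '$':1, 'a':2, 'b':1, 'c':2, 'd':1, 'e':1, 'g':2, 'h':1, 'i':3, 'j':1
C (first-col start): C('$')=0, C('a')=1, C('b')=3, C('c')=4, C('d')=6, C('e')=7, C('g')=8, C('h')=10, C('i')=11, C('j')=14
L[0]='c': occ=0, LF[0]=C('c')+0=4+0=4
L[1]='i': occ=0, LF[1]=C('i')+0=11+0=11
L[2]='a': occ=0, LF[2]=C('a')+0=1+0=1
L[3]='a': occ=1, LF[3]=C('a')+1=1+1=2
L[4]='e': occ=0, LF[4]=C('e')+0=7+0=7
L[5]='j': occ=0, LF[5]=C('j')+0=14+0=14
L[6]='h': occ=0, LF[6]=C('h')+0=10+0=10
L[7]='c': occ=1, LF[7]=C('c')+1=4+1=5
L[8]='$': occ=0, LF[8]=C('$')+0=0+0=0
L[9]='b': occ=0, LF[9]=C('b')+0=3+0=3
L[10]='g': occ=0, LF[10]=C('g')+0=8+0=8
L[11]='i': occ=1, LF[11]=C('i')+1=11+1=12
L[12]='i': occ=2, LF[12]=C('i')+2=11+2=13
L[13]='d': occ=0, LF[13]=C('d')+0=6+0=6
L[14]='g': occ=1, LF[14]=C('g')+1=8+1=9

Answer: 4 11 1 2 7 14 10 5 0 3 8 12 13 6 9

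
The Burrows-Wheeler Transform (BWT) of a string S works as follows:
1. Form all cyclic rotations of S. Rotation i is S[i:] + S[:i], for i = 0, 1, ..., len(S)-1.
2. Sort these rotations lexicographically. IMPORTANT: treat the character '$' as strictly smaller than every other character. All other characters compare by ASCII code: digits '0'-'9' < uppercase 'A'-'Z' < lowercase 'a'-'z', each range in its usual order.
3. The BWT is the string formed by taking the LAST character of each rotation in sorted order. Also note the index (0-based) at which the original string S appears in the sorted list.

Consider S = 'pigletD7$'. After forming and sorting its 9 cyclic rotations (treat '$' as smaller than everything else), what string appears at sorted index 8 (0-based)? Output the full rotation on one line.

All 9 rotations (rotation i = S[i:]+S[:i]):
  rot[0] = pigletD7$
  rot[1] = igletD7$p
  rot[2] = gletD7$pi
  rot[3] = letD7$pig
  rot[4] = etD7$pigl
  rot[5] = tD7$pigle
  rot[6] = D7$piglet
  rot[7] = 7$pigletD
  rot[8] = $pigletD7
Sorted (with $ < everything):
  sorted[0] = $pigletD7
  sorted[1] = 7$pigletD
  sorted[2] = D7$piglet
  sorted[3] = etD7$pigl
  sorted[4] = gletD7$pi
  sorted[5] = igletD7$p
  sorted[6] = letD7$pig
  sorted[7] = pigletD7$
  sorted[8] = tD7$pigle
sorted[8] = tD7$pigle

Answer: tD7$pigle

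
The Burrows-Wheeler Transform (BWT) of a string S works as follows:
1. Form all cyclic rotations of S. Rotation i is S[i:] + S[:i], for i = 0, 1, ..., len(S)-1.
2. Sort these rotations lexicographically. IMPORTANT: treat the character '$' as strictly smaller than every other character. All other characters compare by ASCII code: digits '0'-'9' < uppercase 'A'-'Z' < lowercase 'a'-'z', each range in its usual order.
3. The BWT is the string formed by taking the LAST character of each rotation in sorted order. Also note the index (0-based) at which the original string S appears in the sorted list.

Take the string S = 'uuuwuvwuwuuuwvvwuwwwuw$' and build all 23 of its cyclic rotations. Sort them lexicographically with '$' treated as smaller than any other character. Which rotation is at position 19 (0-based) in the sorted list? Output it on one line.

All 23 rotations (rotation i = S[i:]+S[:i]):
  rot[0] = uuuwuvwuwuuuwvvwuwwwuw$
  rot[1] = uuwuvwuwuuuwvvwuwwwuw$u
  rot[2] = uwuvwuwuuuwvvwuwwwuw$uu
  rot[3] = wuvwuwuuuwvvwuwwwuw$uuu
  rot[4] = uvwuwuuuwvvwuwwwuw$uuuw
  rot[5] = vwuwuuuwvvwuwwwuw$uuuwu
  rot[6] = wuwuuuwvvwuwwwuw$uuuwuv
  rot[7] = uwuuuwvvwuwwwuw$uuuwuvw
  rot[8] = wuuuwvvwuwwwuw$uuuwuvwu
  rot[9] = uuuwvvwuwwwuw$uuuwuvwuw
  rot[10] = uuwvvwuwwwuw$uuuwuvwuwu
  rot[11] = uwvvwuwwwuw$uuuwuvwuwuu
  rot[12] = wvvwuwwwuw$uuuwuvwuwuuu
  rot[13] = vvwuwwwuw$uuuwuvwuwuuuw
  rot[14] = vwuwwwuw$uuuwuvwuwuuuwv
  rot[15] = wuwwwuw$uuuwuvwuwuuuwvv
  rot[16] = uwwwuw$uuuwuvwuwuuuwvvw
  rot[17] = wwwuw$uuuwuvwuwuuuwvvwu
  rot[18] = wwuw$uuuwuvwuwuuuwvvwuw
  rot[19] = wuw$uuuwuvwuwuuuwvvwuww
  rot[20] = uw$uuuwuvwuwuuuwvvwuwww
  rot[21] = w$uuuwuvwuwuuuwvvwuwwwu
  rot[22] = $uuuwuvwuwuuuwvvwuwwwuw
Sorted (with $ < everything):
  sorted[0] = $uuuwuvwuwuuuwvvwuwwwuw
  sorted[1] = uuuwuvwuwuuuwvvwuwwwuw$
  sorted[2] = uuuwvvwuwwwuw$uuuwuvwuw
  sorted[3] = uuwuvwuwuuuwvvwuwwwuw$u
  sorted[4] = uuwvvwuwwwuw$uuuwuvwuwu
  sorted[5] = uvwuwuuuwvvwuwwwuw$uuuw
  sorted[6] = uw$uuuwuvwuwuuuwvvwuwww
  sorted[7] = uwuuuwvvwuwwwuw$uuuwuvw
  sorted[8] = uwuvwuwuuuwvvwuwwwuw$uu
  sorted[9] = uwvvwuwwwuw$uuuwuvwuwuu
  sorted[10] = uwwwuw$uuuwuvwuwuuuwvvw
  sorted[11] = vvwuwwwuw$uuuwuvwuwuuuw
  sorted[12] = vwuwuuuwvvwuwwwuw$uuuwu
  sorted[13] = vwuwwwuw$uuuwuvwuwuuuwv
  sorted[14] = w$uuuwuvwuwuuuwvvwuwwwu
  sorted[15] = wuuuwvvwuwwwuw$uuuwuvwu
  sorted[16] = wuvwuwuuuwvvwuwwwuw$uuu
  sorted[17] = wuw$uuuwuvwuwuuuwvvwuww
  sorted[18] = wuwuuuwvvwuwwwuw$uuuwuv
  sorted[19] = wuwwwuw$uuuwuvwuwuuuwvv
  sorted[20] = wvvwuwwwuw$uuuwuvwuwuuu
  sorted[21] = wwuw$uuuwuvwuwuuuwvvwuw
  sorted[22] = wwwuw$uuuwuvwuwuuuwvvwu
sorted[19] = wuwwwuw$uuuwuvwuwuuuwvv

Answer: wuwwwuw$uuuwuvwuwuuuwvv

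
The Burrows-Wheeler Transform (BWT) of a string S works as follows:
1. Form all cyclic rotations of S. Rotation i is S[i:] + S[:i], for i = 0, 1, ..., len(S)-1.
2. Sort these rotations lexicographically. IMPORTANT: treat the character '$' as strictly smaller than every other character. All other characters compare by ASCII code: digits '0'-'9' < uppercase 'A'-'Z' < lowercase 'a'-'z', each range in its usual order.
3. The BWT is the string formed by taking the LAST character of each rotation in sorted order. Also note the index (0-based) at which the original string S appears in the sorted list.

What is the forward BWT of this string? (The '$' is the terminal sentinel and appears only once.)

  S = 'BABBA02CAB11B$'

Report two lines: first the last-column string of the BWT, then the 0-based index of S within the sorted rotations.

Answer: BAB10BCB1AB$A2
11

Derivation:
All 14 rotations (rotation i = S[i:]+S[:i]):
  rot[0] = BABBA02CAB11B$
  rot[1] = ABBA02CAB11B$B
  rot[2] = BBA02CAB11B$BA
  rot[3] = BA02CAB11B$BAB
  rot[4] = A02CAB11B$BABB
  rot[5] = 02CAB11B$BABBA
  rot[6] = 2CAB11B$BABBA0
  rot[7] = CAB11B$BABBA02
  rot[8] = AB11B$BABBA02C
  rot[9] = B11B$BABBA02CA
  rot[10] = 11B$BABBA02CAB
  rot[11] = 1B$BABBA02CAB1
  rot[12] = B$BABBA02CAB11
  rot[13] = $BABBA02CAB11B
Sorted (with $ < everything):
  sorted[0] = $BABBA02CAB11B  (last char: 'B')
  sorted[1] = 02CAB11B$BABBA  (last char: 'A')
  sorted[2] = 11B$BABBA02CAB  (last char: 'B')
  sorted[3] = 1B$BABBA02CAB1  (last char: '1')
  sorted[4] = 2CAB11B$BABBA0  (last char: '0')
  sorted[5] = A02CAB11B$BABB  (last char: 'B')
  sorted[6] = AB11B$BABBA02C  (last char: 'C')
  sorted[7] = ABBA02CAB11B$B  (last char: 'B')
  sorted[8] = B$BABBA02CAB11  (last char: '1')
  sorted[9] = B11B$BABBA02CA  (last char: 'A')
  sorted[10] = BA02CAB11B$BAB  (last char: 'B')
  sorted[11] = BABBA02CAB11B$  (last char: '$')
  sorted[12] = BBA02CAB11B$BA  (last char: 'A')
  sorted[13] = CAB11B$BABBA02  (last char: '2')
Last column: BAB10BCB1AB$A2
Original string S is at sorted index 11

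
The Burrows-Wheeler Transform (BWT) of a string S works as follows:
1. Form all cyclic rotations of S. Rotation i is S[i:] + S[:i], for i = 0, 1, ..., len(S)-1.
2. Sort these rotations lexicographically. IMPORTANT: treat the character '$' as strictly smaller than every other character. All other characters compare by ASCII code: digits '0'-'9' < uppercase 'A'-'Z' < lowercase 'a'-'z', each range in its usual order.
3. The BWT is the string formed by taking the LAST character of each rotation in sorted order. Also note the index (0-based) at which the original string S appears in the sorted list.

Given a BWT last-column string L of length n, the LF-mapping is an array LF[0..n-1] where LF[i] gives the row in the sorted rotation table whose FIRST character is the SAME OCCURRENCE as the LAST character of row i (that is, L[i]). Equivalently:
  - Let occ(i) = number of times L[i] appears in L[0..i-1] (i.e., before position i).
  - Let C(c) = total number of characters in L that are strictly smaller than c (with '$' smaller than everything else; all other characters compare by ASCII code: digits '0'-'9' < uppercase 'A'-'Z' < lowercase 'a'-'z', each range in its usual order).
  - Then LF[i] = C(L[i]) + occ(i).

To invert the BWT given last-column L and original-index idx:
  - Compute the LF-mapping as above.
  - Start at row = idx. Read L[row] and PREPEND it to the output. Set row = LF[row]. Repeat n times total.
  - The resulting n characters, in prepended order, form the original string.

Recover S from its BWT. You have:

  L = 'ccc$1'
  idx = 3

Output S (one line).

LF mapping: 2 3 4 0 1
Walk LF starting at row 3, prepending L[row]:
  step 1: row=3, L[3]='$', prepend. Next row=LF[3]=0
  step 2: row=0, L[0]='c', prepend. Next row=LF[0]=2
  step 3: row=2, L[2]='c', prepend. Next row=LF[2]=4
  step 4: row=4, L[4]='1', prepend. Next row=LF[4]=1
  step 5: row=1, L[1]='c', prepend. Next row=LF[1]=3
Reversed output: c1cc$

Answer: c1cc$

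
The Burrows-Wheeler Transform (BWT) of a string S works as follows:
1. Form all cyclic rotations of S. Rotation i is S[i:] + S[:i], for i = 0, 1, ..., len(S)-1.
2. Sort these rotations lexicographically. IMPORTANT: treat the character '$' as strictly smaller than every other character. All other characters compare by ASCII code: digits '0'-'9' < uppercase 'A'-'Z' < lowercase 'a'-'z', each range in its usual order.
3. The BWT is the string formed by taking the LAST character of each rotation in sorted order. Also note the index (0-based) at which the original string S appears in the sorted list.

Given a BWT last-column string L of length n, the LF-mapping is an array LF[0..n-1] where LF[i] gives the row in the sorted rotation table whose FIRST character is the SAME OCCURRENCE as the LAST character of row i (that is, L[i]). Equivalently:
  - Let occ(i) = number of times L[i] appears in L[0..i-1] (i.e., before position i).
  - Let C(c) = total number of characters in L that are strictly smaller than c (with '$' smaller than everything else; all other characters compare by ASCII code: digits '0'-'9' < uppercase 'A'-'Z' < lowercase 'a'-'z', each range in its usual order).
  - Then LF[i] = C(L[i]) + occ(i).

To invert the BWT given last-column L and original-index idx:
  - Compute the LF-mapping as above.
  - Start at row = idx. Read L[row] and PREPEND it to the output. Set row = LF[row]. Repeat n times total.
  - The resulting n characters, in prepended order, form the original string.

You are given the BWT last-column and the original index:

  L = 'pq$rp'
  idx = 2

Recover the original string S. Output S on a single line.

LF mapping: 1 3 0 4 2
Walk LF starting at row 2, prepending L[row]:
  step 1: row=2, L[2]='$', prepend. Next row=LF[2]=0
  step 2: row=0, L[0]='p', prepend. Next row=LF[0]=1
  step 3: row=1, L[1]='q', prepend. Next row=LF[1]=3
  step 4: row=3, L[3]='r', prepend. Next row=LF[3]=4
  step 5: row=4, L[4]='p', prepend. Next row=LF[4]=2
Reversed output: prqp$

Answer: prqp$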